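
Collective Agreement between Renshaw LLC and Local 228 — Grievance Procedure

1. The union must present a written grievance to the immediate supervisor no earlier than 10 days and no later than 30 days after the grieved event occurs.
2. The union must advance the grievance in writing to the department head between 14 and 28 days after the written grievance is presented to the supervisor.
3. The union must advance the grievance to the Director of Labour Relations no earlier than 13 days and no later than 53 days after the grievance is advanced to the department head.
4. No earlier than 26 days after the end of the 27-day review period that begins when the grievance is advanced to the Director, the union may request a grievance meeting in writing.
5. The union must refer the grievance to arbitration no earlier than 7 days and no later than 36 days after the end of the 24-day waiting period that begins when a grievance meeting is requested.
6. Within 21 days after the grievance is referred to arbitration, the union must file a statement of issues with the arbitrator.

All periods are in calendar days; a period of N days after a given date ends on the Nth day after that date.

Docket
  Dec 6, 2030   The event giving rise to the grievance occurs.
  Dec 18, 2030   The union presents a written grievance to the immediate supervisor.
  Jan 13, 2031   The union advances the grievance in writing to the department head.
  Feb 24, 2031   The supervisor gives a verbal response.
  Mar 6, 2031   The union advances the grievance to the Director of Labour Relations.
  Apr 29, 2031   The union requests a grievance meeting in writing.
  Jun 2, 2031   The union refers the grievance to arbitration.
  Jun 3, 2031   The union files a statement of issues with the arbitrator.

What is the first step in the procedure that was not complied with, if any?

None — every step was satisfied

Step 1: the window is 10–30 days after Dec 6, 2030 (when the grieved event occurs), so Dec 16, 2030 through Jan 5, 2031; done Dec 18, 2030 — within the window.
Step 2: the window is 14–28 days after Dec 18, 2030 (when the written grievance is presented to the supervisor), so Jan 1, 2031 through Jan 15, 2031; done Jan 13, 2031, which is between those dates.
Step 3: the window is 13–53 days after Jan 13, 2031 (when the grievance is advanced to the department head), so Jan 26, 2031 through Mar 7, 2031; done Mar 6, 2031, which is between those dates.
Step 4: the earliest permitted date is 26 days after Apr 2, 2031 (end of the 27-day review period, which began when the grievance is advanced to the Director on Mar 6, 2031), i.e. Apr 28, 2031; done Apr 29, 2031 — permitted.
Step 5: the window is 7–36 days after May 23, 2031 (end of the 24-day waiting period, which began when a grievance meeting is requested on Apr 29, 2031), so May 30, 2031 through Jun 28, 2031; Jun 2, 2031 falls inside that range.
Step 6: 21 days after Jun 2, 2031 (when the grievance is referred to arbitration) is Jun 23, 2031; done Jun 3, 2031 — timely.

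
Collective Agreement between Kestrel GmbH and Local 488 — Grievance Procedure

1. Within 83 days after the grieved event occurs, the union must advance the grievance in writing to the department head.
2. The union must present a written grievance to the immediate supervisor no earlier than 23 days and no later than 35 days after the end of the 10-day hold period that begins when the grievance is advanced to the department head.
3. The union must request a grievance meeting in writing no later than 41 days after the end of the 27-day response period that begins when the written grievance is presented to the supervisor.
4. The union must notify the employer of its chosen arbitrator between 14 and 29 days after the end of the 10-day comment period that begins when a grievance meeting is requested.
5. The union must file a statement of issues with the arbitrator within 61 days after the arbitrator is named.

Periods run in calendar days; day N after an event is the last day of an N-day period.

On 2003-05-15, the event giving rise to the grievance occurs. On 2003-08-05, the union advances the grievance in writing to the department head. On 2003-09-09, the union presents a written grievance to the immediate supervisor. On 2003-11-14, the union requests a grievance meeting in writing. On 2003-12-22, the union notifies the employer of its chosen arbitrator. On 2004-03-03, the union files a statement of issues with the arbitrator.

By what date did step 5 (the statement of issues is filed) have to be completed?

2004-02-21

Step 5 runs from 2003-12-22, when the arbitrator is named. 61 days after 2003-12-22 is 2004-02-21.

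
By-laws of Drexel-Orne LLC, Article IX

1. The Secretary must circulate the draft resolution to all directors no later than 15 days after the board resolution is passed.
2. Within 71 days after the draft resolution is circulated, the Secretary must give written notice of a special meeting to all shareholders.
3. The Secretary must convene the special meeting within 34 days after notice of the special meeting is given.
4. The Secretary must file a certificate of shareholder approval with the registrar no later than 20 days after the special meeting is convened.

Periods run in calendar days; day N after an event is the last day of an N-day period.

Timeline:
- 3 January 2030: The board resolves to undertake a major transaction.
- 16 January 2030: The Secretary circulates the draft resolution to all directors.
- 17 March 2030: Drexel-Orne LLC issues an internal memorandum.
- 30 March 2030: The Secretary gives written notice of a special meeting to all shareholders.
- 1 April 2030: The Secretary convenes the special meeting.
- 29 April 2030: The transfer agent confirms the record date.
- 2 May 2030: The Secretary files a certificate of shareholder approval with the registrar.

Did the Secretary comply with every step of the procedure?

No

Step 1: 15 days after 3 January 2030 (when the board resolution is passed) is 18 January 2030; completed 16 January 2030, before the deadline.
Step 2: 71 days after 16 January 2030 (when the draft resolution is circulated) is 28 March 2030; 30 March 2030 misses that deadline by 2 days.
Later steps need not be reached.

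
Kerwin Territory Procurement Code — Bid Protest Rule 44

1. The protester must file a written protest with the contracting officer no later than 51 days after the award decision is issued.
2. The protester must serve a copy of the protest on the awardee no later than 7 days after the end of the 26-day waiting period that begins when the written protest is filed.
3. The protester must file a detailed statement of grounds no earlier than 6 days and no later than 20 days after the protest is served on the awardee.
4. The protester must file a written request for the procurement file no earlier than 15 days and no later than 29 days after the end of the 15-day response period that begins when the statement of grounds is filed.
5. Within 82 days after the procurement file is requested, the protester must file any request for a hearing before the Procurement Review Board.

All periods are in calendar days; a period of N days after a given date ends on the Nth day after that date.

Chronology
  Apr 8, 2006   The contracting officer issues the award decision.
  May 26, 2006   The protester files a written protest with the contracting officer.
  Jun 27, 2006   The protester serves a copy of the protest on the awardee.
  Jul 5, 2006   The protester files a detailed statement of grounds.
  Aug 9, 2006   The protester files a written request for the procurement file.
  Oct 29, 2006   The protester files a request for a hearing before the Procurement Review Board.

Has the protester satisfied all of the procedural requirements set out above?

Yes

Step 1: 51 days after Apr 8, 2006 (when the award decision is issued) is May 29, 2006; May 26, 2006 is within that limit.
Step 2: 7 days after Jun 21, 2006 (end of the 26-day waiting period, which began when the written protest is filed on May 26, 2006) is Jun 28, 2006; completed Jun 27, 2006, before the deadline.
Step 3: the window is 6–20 days after Jun 27, 2006 (when the protest is served on the awardee), so Jul 3, 2006 through Jul 17, 2006; done Jul 5, 2006 — within the window.
Step 4: the window is 15–29 days after Jul 20, 2006 (end of the 15-day response period, which began when the statement of grounds is filed on Jul 5, 2006), so Aug 4, 2006 through Aug 18, 2006; Aug 9, 2006 falls inside that range.
Step 5: 82 days after Aug 9, 2006 (when the procurement file is requested) is Oct 30, 2006; Oct 29, 2006 is within that limit.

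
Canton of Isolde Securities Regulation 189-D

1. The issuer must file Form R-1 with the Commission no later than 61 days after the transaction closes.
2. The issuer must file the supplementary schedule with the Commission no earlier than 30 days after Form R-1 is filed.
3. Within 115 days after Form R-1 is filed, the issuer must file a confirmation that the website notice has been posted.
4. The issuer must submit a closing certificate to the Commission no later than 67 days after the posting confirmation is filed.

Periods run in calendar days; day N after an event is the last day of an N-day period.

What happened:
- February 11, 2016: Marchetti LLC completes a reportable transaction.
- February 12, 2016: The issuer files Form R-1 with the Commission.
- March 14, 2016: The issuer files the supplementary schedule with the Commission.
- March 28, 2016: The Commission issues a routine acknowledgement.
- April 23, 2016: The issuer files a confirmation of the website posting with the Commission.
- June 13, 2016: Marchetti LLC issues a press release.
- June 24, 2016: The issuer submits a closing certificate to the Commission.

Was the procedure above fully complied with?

Step 1: 61 days after February 11, 2016 (when the transaction closes) is April 12, 2016; February 12, 2016 is within that limit.
Step 2: the earliest permitted date is 30 days after February 12, 2016 (when Form R-1 is filed), i.e. March 13, 2016; March 14, 2016 is on or after that date.
Step 3: 115 days after February 12, 2016 (when Form R-1 is filed) is June 6, 2016; done April 23, 2016 — timely.
Step 4: 67 days after April 23, 2016 (when the posting confirmation is filed) is June 29, 2016; completed June 24, 2016, before the deadline.

Yes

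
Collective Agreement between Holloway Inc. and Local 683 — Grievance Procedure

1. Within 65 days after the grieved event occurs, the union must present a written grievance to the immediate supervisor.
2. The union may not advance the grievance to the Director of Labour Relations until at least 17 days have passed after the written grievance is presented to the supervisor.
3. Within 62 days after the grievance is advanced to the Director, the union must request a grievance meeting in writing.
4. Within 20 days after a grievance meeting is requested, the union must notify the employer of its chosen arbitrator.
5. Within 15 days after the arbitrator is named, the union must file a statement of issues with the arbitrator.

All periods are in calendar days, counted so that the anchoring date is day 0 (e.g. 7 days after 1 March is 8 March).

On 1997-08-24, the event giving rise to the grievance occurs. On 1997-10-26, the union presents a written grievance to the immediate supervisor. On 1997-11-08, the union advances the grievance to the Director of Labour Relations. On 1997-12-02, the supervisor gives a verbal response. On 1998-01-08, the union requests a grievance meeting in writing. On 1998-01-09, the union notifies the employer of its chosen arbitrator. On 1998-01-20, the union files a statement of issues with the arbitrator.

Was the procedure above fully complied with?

No

Step 1 — counting 65 days from 1997-08-24 (when the grieved event occurs) gives a deadline of 1997-10-28; 1997-10-26 is within that limit.
Step 2 — must wait 17 days from 1997-10-26 (when the written grievance is presented to the supervisor), so not before 1997-11-12; 1997-11-08 is 4 days before the earliest permitted date.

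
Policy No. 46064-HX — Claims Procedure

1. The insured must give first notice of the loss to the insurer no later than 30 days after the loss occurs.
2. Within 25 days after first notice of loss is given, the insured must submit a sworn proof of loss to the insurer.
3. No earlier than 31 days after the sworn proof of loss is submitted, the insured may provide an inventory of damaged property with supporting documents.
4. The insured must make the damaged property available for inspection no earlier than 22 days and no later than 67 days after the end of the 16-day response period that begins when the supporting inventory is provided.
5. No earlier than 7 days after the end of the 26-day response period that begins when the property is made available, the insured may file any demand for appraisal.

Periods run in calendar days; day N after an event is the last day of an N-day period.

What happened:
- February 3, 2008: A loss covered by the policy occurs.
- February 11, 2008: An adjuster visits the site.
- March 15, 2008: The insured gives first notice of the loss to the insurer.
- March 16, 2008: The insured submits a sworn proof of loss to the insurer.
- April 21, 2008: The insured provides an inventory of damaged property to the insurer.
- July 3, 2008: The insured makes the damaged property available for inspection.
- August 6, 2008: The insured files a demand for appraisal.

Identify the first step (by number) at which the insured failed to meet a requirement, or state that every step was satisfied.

Step 1

(1) due by February 3, 2008 + 30 days = March 4, 2008; March 15, 2008 misses that deadline by 11 days.
Later steps need not be reached.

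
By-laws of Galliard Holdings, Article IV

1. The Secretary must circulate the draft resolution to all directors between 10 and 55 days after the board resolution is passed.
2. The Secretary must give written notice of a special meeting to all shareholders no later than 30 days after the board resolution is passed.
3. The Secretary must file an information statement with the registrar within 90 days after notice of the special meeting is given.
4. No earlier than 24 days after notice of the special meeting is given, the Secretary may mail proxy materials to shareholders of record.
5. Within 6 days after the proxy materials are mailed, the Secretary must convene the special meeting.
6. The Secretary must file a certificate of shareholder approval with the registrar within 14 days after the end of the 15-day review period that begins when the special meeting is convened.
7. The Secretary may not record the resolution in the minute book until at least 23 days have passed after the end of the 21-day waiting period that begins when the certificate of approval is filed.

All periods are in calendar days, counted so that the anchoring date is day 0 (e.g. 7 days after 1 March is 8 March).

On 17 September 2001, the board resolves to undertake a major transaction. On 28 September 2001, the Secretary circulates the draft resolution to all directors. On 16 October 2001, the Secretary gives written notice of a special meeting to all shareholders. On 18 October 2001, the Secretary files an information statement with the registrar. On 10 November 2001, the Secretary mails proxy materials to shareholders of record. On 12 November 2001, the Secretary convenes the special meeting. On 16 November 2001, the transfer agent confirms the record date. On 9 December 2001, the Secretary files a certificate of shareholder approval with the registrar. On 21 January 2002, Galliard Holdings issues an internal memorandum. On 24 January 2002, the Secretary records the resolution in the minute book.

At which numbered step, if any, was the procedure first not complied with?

Step 1: the window is 10–55 days after 17 September 2001 (when the board resolution is passed), so 27 September 2001 through 11 November 2001; done 28 September 2001 — within the window.
Step 2: 30 days after 17 September 2001 (when the board resolution is passed) is 17 October 2001; done 16 October 2001 — timely.
Step 3: 90 days after 16 October 2001 (when notice of the special meeting is given) is 14 January 2002; completed 18 October 2001, before the deadline.
Step 4: the earliest permitted date is 24 days after 16 October 2001 (when notice of the special meeting is given), i.e. 9 November 2001; 10 November 2001 is on or after that date.
Step 5: 6 days after 10 November 2001 (when the proxy materials are mailed) is 16 November 2001; completed 12 November 2001, before the deadline.
Step 6: 14 days after 27 November 2001 (end of the 15-day review period, which began when the special meeting is convened on 12 November 2001) is 11 December 2001; done 9 December 2001 — timely.
Step 7: the earliest permitted date is 23 days after 30 December 2001 (end of the 21-day waiting period, which began when the certificate of approval is filed on 9 December 2001), i.e. 22 January 2002; 24 January 2002 is on or after that date.

None — every step was satisfied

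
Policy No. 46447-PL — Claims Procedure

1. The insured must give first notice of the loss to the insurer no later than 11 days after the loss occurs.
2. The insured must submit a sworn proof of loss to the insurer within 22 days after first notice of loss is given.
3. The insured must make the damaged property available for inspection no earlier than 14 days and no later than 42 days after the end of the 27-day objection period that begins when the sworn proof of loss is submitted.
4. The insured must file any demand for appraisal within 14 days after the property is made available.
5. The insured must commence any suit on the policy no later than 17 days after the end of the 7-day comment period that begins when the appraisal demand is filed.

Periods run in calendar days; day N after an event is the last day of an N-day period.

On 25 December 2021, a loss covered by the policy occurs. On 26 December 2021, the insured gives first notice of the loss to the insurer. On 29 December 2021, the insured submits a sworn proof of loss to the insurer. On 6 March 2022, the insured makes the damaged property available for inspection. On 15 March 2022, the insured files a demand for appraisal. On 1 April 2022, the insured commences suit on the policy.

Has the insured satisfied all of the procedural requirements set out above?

Step 1: 11 days after 25 December 2021 (when the loss occurs) is 5 January 2022; 26 December 2021 is within that limit.
Step 2: 22 days after 26 December 2021 (when first notice of loss is given) is 17 January 2022; 29 December 2021 is within that limit.
Step 3: the window is 14–42 days after 25 January 2022 (end of the 27-day objection period, which began when the sworn proof of loss is submitted on 29 December 2021), so 8 February 2022 through 8 March 2022; done 6 March 2022 — within the window.
Step 4: 14 days after 6 March 2022 (when the property is made available) is 20 March 2022; completed 15 March 2022, before the deadline.
Step 5: 17 days after 22 March 2022 (end of the 7-day comment period, which began when the appraisal demand is filed on 15 March 2022) is 8 April 2022; done 1 April 2022 — timely.

Yes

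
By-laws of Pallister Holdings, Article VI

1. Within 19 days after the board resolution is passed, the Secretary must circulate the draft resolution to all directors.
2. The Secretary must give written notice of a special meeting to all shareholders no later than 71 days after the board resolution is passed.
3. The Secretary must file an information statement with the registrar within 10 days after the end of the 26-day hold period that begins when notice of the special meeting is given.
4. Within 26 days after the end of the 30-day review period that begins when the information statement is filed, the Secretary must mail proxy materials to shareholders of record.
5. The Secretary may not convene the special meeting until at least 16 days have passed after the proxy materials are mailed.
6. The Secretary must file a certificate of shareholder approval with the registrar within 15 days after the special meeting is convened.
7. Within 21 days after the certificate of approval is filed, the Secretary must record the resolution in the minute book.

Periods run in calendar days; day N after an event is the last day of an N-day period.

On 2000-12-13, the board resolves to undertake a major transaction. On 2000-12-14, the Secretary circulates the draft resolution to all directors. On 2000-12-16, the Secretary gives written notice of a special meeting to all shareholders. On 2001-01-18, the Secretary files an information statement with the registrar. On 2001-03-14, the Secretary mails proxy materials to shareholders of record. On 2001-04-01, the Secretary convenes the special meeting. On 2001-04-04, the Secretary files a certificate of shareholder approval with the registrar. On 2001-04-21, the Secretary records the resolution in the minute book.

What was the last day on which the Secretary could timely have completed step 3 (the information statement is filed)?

2001-01-21

Notice of the special meeting is given on 2000-12-16; the 26-day hold period therefore ends 2001-01-11, and step 3 runs from that date. 10 days after 2001-01-11 is 2001-01-21.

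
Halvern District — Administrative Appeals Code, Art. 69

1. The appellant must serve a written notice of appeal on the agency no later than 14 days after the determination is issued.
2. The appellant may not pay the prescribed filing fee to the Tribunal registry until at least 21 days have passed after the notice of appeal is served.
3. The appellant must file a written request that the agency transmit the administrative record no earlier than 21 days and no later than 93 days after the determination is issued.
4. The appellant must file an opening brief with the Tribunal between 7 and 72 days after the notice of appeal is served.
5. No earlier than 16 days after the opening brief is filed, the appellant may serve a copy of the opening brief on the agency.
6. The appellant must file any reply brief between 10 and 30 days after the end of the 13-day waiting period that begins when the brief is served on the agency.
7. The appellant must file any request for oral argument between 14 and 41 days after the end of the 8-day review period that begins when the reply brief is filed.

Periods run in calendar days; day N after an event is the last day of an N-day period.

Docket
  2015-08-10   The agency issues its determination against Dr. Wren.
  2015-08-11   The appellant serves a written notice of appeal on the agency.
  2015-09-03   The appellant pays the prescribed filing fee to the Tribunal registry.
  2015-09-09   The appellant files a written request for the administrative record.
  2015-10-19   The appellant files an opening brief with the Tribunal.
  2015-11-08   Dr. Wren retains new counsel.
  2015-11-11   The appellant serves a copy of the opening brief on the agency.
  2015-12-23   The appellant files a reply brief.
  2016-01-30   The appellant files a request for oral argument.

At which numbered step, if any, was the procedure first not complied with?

(1) due by 2015-08-10 + 14 days = 2015-08-24; 2015-08-11 is within that limit.
(2) permitted from 2015-08-11 + 21 days = 2015-09-01 onward; done 2015-09-03, after the minimum wait.
(3) the permitted window runs from 2015-08-10 + 21 = 2015-08-31 to 2015-08-10 + 93 = 2015-11-11; 2015-09-09 falls inside that range.
(4) the permitted window runs from 2015-08-11 + 7 = 2015-08-18 to 2015-08-11 + 72 = 2015-10-22; done 2015-10-19 — within the window.
(5) permitted from 2015-10-19 + 16 days = 2015-11-04 onward; done 2015-11-11 — permitted.
(6) the permitted window runs from 2015-11-24 + 10 = 2015-12-04 to 2015-11-24 + 30 = 2015-12-24; 2015-12-23 falls inside that range.
(7) the permitted window runs from 2015-12-31 + 14 = 2016-01-14 to 2015-12-31 + 41 = 2016-02-10; 2016-01-30 falls inside that range.

None — every step was satisfied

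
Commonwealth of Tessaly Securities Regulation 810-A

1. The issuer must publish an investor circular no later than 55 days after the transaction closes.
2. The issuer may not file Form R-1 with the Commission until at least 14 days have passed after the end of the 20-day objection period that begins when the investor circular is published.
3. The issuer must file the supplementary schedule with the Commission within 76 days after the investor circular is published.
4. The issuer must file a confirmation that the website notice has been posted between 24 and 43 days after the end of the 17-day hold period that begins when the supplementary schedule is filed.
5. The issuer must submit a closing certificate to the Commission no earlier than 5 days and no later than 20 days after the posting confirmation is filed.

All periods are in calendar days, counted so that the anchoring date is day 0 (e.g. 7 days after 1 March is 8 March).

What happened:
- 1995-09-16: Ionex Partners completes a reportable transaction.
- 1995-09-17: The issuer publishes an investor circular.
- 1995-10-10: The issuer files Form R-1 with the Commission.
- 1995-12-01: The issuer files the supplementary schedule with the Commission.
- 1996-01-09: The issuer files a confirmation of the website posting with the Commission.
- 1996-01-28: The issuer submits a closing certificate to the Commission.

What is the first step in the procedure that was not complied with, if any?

Step 1 — counting 55 days from 1995-09-16 (when the transaction closes) gives a deadline of 1995-11-10; done 1995-09-17 — timely.
Step 2 — must wait 14 days from 1995-10-07 (end of the 20-day objection period, which began when the investor circular is published on 1995-09-17), so not before 1995-10-21; acted on 1995-10-10, 11 days prematurely.
No need to go further; step 2 was not satisfied.

Step 2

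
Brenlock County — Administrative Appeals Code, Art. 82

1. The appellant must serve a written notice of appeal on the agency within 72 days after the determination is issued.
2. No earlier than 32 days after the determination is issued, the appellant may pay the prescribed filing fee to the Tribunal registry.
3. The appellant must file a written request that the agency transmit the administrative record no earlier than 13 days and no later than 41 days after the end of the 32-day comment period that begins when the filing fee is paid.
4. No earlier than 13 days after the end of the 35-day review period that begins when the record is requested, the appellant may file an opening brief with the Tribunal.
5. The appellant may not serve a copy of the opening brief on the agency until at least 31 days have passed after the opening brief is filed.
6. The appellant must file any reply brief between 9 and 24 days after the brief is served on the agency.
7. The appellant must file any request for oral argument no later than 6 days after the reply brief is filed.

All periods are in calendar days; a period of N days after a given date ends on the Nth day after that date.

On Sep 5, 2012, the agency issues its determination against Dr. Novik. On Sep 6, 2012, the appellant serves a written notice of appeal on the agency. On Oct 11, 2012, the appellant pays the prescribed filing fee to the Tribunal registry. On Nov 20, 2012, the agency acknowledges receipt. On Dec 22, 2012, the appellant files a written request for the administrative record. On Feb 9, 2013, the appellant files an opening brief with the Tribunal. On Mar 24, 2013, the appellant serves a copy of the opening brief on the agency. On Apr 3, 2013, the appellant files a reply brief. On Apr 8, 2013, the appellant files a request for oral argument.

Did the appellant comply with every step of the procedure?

Step 1: 72 days after Sep 5, 2012 (when the determination is issued) is Nov 16, 2012; done Sep 6, 2012 — timely.
Step 2: the earliest permitted date is 32 days after Sep 5, 2012 (when the determination is issued), i.e. Oct 7, 2012; done Oct 11, 2012 — permitted.
Step 3: the window is 13–41 days after Nov 12, 2012 (end of the 32-day comment period, which began when the filing fee is paid on Oct 11, 2012), so Nov 25, 2012 through Dec 23, 2012; done Dec 22, 2012 — within the window.
Step 4: the earliest permitted date is 13 days after Jan 26, 2013 (end of the 35-day review period, which began when the record is requested on Dec 22, 2012), i.e. Feb 8, 2013; Feb 9, 2013 is on or after that date.
Step 5: the earliest permitted date is 31 days after Feb 9, 2013 (when the opening brief is filed), i.e. Mar 12, 2013; done Mar 24, 2013, after the minimum wait.
Step 6: the window is 9–24 days after Mar 24, 2013 (when the brief is served on the agency), so Apr 2, 2013 through Apr 17, 2013; Apr 3, 2013 falls inside that range.
Step 7: 6 days after Apr 3, 2013 (when the reply brief is filed) is Apr 9, 2013; completed Apr 8, 2013, before the deadline.

Yes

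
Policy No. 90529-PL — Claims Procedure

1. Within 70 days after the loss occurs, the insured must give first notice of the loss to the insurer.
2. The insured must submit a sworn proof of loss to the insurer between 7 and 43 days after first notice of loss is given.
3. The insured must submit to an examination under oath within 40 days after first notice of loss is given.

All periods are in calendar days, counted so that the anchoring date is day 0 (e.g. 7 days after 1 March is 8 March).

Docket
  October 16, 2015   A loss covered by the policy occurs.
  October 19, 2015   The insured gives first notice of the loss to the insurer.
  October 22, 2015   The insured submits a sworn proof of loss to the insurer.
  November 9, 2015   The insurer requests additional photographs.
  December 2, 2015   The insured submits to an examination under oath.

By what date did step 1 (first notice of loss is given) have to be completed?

Step 1 runs from October 16, 2015, when the loss occurs. 70 days after October 16, 2015 is December 25, 2015.

December 25, 2015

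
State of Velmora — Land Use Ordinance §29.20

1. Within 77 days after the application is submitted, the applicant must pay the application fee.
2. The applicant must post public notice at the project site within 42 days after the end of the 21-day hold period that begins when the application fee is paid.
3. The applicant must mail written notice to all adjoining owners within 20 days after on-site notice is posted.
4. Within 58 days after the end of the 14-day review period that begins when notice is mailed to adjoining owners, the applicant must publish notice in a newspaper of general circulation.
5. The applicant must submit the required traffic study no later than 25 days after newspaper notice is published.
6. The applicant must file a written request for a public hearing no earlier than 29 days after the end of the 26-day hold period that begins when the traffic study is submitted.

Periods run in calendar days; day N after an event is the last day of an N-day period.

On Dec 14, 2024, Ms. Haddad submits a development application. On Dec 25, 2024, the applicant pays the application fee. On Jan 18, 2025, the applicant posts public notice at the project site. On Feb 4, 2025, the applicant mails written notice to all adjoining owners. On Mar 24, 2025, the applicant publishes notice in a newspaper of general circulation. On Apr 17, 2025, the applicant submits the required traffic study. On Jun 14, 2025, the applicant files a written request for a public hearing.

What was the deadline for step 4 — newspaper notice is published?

Apr 17, 2025

Notice is mailed to adjoining owners on Feb 4, 2025; the 14-day review period therefore ends Feb 18, 2025, and step 4 runs from that date. 58 days after Feb 18, 2025 is Apr 17, 2025.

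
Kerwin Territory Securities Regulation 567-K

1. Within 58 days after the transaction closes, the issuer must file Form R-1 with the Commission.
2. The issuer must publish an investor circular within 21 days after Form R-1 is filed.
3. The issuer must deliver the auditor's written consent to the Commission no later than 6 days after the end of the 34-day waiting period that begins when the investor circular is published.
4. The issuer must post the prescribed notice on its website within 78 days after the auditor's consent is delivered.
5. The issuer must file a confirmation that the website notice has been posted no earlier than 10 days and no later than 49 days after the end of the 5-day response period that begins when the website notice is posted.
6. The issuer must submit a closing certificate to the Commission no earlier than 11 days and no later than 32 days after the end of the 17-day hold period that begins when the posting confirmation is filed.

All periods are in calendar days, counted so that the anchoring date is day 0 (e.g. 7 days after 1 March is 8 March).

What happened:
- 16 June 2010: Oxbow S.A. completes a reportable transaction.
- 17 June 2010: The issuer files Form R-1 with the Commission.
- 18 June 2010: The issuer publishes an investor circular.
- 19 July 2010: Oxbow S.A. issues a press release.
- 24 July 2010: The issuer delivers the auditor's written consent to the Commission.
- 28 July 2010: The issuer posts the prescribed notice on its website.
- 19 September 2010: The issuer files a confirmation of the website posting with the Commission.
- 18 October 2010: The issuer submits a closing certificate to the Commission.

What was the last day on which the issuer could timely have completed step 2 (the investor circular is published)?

Step 2 runs from 17 June 2010, when Form R-1 is filed. 21 days after 17 June 2010 is 8 July 2010.

8 July 2010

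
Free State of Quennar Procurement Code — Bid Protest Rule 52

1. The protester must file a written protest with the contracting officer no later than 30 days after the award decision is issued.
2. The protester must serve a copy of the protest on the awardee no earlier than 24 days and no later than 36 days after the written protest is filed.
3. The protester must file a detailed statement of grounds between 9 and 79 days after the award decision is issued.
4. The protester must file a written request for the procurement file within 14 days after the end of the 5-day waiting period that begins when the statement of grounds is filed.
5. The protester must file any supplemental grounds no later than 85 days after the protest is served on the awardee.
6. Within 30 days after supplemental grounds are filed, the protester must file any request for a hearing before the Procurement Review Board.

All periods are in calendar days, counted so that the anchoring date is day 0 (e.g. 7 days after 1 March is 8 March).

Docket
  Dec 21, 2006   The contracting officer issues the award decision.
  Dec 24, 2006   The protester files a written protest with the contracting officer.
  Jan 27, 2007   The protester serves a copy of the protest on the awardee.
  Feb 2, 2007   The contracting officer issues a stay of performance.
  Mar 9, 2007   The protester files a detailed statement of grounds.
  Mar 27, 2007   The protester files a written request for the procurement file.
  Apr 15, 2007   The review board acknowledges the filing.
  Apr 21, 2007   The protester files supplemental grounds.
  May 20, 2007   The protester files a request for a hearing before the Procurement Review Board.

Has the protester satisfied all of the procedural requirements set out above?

Step 1: 30 days after Dec 21, 2006 (when the award decision is issued) is Jan 20, 2007; completed Dec 24, 2006, before the deadline.
Step 2: the window is 24–36 days after Dec 24, 2006 (when the written protest is filed), so Jan 17, 2007 through Jan 29, 2007; done Jan 27, 2007, which is between those dates.
Step 3: the window is 9–79 days after Dec 21, 2006 (when the award decision is issued), so Dec 30, 2006 through Mar 10, 2007; done Mar 9, 2007, which is between those dates.
Step 4: 14 days after Mar 14, 2007 (end of the 5-day waiting period, which began when the statement of grounds is filed on Mar 9, 2007) is Mar 28, 2007; Mar 27, 2007 is within that limit.
Step 5: 85 days after Jan 27, 2007 (when the protest is served on the awardee) is Apr 22, 2007; completed Apr 21, 2007, before the deadline.
Step 6: 30 days after Apr 21, 2007 (when supplemental grounds are filed) is May 21, 2007; done May 20, 2007 — timely.

Yes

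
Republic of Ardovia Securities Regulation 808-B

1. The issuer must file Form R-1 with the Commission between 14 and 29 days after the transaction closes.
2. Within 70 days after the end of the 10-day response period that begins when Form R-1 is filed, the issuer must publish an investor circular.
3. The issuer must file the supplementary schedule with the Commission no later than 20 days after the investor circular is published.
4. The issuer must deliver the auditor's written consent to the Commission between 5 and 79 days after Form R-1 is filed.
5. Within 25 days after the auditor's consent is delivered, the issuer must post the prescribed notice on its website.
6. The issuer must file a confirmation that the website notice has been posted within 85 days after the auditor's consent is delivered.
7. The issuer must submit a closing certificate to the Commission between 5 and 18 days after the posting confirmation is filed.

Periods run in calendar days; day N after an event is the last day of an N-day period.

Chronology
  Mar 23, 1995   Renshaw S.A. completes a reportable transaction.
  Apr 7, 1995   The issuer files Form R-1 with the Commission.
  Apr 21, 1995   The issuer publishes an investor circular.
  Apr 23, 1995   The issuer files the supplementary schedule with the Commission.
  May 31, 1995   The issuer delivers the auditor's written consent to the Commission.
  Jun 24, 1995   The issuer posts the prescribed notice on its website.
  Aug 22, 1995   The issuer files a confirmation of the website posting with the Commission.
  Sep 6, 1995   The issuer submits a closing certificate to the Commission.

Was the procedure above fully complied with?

Yes

Step 1 — 14 and 29 days from Mar 23, 1995 (when the transaction closes) are Apr 6, 1995 and Apr 21, 1995 respectively; done Apr 7, 1995, which is between those dates.
Step 2 — counting 70 days from Apr 17, 1995 (end of the 10-day response period, which began when Form R-1 is filed on Apr 7, 1995) gives a deadline of Jun 26, 1995; Apr 21, 1995 is within that limit.
Step 3 — counting 20 days from Apr 21, 1995 (when the investor circular is published) gives a deadline of May 11, 1995; completed Apr 23, 1995, before the deadline.
Step 4 — 5 and 79 days from Apr 7, 1995 (when Form R-1 is filed) are Apr 12, 1995 and Jun 25, 1995 respectively; done May 31, 1995, which is between those dates.
Step 5 — counting 25 days from May 31, 1995 (when the auditor's consent is delivered) gives a deadline of Jun 25, 1995; completed Jun 24, 1995, before the deadline.
Step 6 — counting 85 days from May 31, 1995 (when the auditor's consent is delivered) gives a deadline of Aug 24, 1995; done Aug 22, 1995 — timely.
Step 7 — 5 and 18 days from Aug 22, 1995 (when the posting confirmation is filed) are Aug 27, 1995 and Sep 9, 1995 respectively; Sep 6, 1995 falls inside that range.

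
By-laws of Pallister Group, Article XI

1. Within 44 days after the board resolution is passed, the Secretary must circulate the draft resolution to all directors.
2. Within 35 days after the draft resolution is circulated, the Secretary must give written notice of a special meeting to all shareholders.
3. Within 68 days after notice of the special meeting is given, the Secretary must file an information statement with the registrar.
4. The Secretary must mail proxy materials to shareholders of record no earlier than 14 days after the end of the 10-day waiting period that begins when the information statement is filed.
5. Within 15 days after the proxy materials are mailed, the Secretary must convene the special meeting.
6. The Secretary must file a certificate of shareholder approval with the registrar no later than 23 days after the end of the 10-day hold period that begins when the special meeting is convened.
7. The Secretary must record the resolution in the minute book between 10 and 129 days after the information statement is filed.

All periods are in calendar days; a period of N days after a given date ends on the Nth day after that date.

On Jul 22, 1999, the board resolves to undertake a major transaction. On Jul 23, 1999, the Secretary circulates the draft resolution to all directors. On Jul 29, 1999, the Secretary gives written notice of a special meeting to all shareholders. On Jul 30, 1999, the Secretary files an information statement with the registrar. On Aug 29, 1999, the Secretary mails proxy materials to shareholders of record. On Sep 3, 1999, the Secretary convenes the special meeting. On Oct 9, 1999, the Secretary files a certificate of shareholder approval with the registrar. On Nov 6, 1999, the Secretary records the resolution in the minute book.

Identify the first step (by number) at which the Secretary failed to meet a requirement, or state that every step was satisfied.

Step 6

Step 1 — counting 44 days from Jul 22, 1999 (when the board resolution is passed) gives a deadline of Sep 4, 1999; completed Jul 23, 1999, before the deadline.
Step 2 — counting 35 days from Jul 23, 1999 (when the draft resolution is circulated) gives a deadline of Aug 27, 1999; completed Jul 29, 1999, before the deadline.
Step 3 — counting 68 days from Jul 29, 1999 (when notice of the special meeting is given) gives a deadline of Oct 5, 1999; completed Jul 30, 1999, before the deadline.
Step 4 — must wait 14 days from Aug 9, 1999 (end of the 10-day waiting period, which began when the information statement is filed on Jul 30, 1999), so not before Aug 23, 1999; done Aug 29, 1999, after the minimum wait.
Step 5 — counting 15 days from Aug 29, 1999 (when the proxy materials are mailed) gives a deadline of Sep 13, 1999; done Sep 3, 1999 — timely.
Step 6 — counting 23 days from Sep 13, 1999 (end of the 10-day hold period, which began when the special meeting is convened on Sep 3, 1999) gives a deadline of Oct 6, 1999; Oct 9, 1999 misses that deadline by 3 days.
The procedure was therefore not followed at step 6.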